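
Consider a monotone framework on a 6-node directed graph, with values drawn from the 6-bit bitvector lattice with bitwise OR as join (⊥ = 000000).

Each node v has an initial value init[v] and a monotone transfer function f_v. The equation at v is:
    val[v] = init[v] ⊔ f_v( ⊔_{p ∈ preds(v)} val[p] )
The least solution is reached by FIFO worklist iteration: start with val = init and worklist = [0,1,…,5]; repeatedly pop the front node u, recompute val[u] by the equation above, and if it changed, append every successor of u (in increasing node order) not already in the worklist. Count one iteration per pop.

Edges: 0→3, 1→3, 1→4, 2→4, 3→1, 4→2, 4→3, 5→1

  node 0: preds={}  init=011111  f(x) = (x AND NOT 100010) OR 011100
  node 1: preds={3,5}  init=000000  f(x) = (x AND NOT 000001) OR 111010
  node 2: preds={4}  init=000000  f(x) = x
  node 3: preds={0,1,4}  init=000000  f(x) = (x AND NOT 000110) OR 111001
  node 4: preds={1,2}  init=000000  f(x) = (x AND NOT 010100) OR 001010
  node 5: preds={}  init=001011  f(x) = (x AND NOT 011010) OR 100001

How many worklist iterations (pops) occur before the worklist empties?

10

Iteration log — 10 steps:
  step 1. node 0  ⊔preds=000000  new=011111  stable
  step 2. node 1  ⊔preds=001011  new=111010  old=000000  +wl: 
  step 3. node 2  ⊔preds=000000  new=000000  stable
  step 4. node 3  ⊔preds=111111  new=111001  old=000000  +wl: 1
  step 5. node 4  ⊔preds=111010  new=101010  old=000000  +wl: 2,3
  step 6. node 5  ⊔preds=000000  new=101011  old=001011  +wl: 
  step 7. node 1  ⊔preds=111011  new=111010  stable
  step 8. node 2  ⊔preds=101010  new=101010  old=000000  +wl: 4
  step 9. node 3  ⊔preds=111111  new=111001  stable
  step 10. node 4  ⊔preds=111010  new=101010  stable

Least fixpoint reached:
  node 0: 011111
  node 1: 111010
  node 2: 101010
  node 3: 111001
  node 4: 101010
  node 5: 101011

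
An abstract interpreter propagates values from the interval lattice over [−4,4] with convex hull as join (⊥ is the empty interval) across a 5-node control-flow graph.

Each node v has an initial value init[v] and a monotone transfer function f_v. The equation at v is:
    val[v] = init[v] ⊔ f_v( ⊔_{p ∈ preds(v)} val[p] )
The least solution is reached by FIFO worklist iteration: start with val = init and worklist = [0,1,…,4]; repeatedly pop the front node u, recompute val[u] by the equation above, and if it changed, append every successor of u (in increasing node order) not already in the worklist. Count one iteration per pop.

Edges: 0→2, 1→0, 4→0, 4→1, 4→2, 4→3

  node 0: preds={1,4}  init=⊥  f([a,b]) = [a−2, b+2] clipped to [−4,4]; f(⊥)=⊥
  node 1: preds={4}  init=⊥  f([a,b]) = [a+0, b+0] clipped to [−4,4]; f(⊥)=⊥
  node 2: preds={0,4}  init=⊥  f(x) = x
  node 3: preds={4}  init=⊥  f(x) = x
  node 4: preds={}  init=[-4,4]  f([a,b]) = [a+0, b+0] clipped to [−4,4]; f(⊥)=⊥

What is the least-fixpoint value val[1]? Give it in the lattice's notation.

Iteration log — 6 steps:
  step 1. node 0  ⊔preds=[-4,4]  new=[-4,4]  old=⊥  +wl: 
  step 2. node 1  ⊔preds=[-4,4]  new=[-4,4]  old=⊥  +wl: 0
  step 3. node 2  ⊔preds=[-4,4]  new=[-4,4]  old=⊥  +wl: 
  step 4. node 3  ⊔preds=[-4,4]  new=[-4,4]  old=⊥  +wl: 
  step 5. node 4  ⊔preds=⊥  new=[-4,4]  stable
  step 6. node 0  ⊔preds=[-4,4]  new=[-4,4]  stable

Least fixpoint reached:
  node 0: [-4,4]
  node 1: [-4,4]
  node 2: [-4,4]
  node 3: [-4,4]
  node 4: [-4,4]

[-4,4]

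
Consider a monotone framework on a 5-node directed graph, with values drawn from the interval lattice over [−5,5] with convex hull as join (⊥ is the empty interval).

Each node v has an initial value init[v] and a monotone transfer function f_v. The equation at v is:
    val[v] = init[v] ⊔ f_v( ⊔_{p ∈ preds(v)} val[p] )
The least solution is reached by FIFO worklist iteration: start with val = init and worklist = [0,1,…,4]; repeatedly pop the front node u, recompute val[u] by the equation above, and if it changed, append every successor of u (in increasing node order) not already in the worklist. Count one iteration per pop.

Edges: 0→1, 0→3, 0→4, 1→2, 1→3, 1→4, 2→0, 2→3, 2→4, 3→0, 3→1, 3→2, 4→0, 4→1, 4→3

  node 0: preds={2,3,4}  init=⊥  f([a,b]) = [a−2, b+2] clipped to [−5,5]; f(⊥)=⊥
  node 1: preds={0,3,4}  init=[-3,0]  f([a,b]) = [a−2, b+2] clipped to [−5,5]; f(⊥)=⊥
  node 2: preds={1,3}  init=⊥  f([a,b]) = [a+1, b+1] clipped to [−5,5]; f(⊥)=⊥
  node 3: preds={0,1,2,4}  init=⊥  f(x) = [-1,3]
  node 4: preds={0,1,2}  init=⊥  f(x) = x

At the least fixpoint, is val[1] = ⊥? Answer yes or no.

Trace (13 dequeues):
  [1] u=0 | in ⊥ | out ⊥ | ==
  [2] u=1 | in ⊥ | out [-3,0] | ==
  [3] u=2 | in [-3,0] | out [-2,1] | prev ⊥ | push {0}
  [4] u=3 | in [-3,1] | out [-1,3] | prev ⊥ | push {1,2}
  [5] u=4 | in [-3,1] | out [-3,1] | prev ⊥ | push {3}
  [6] u=0 | in [-3,3] | out [-5,5] | prev ⊥ | push {4}
  [7] u=1 | in [-5,5] | out [-5,5] | prev [-3,0] | push {}
  [8] u=2 | in [-5,5] | out [-4,5] | prev [-2,1] | push {0}
  [9] u=3 | in [-5,5] | out [-1,3] | ==
  [10] u=4 | in [-5,5] | out [-5,5] | prev [-3,1] | push {1,3}
  [11] u=0 | in [-5,5] | out [-5,5] | ==
  [12] u=1 | in [-5,5] | out [-5,5] | ==
  [13] u=3 | in [-5,5] | out [-1,3] | ==

Converged values:
  [0] [-5,5]
  [1] [-5,5]
  [2] [-4,5]
  [3] [-1,3]
  [4] [-5,5]

no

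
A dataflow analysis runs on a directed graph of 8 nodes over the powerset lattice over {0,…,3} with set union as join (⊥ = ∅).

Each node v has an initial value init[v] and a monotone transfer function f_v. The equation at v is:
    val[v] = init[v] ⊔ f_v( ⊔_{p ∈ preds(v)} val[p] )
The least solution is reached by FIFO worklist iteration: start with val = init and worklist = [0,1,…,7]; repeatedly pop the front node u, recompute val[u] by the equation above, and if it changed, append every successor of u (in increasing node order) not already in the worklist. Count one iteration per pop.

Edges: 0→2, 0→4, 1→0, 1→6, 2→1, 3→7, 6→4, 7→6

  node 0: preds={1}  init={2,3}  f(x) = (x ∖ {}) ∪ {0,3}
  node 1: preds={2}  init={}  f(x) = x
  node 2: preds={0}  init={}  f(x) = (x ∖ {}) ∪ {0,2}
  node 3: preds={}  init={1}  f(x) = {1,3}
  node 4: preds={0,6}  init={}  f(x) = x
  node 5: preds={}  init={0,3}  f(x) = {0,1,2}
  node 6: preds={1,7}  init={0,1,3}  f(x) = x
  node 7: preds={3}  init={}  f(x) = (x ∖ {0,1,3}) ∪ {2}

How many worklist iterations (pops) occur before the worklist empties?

12

Trace (12 dequeues):
  [1] u=0 | in {} | out {0,2,3} | prev {2,3} | push {}
  [2] u=1 | in {} | out {} | ==
  [3] u=2 | in {0,2,3} | out {0,2,3} | prev {} | push {1}
  [4] u=3 | in {} | out {1,3} | prev {1} | push {}
  [5] u=4 | in {0,1,2,3} | out {0,1,2,3} | prev {} | push {}
  [6] u=5 | in {} | out {0,1,2,3} | prev {0,3} | push {}
  [7] u=6 | in {} | out {0,1,3} | ==
  [8] u=7 | in {1,3} | out {2} | prev {} | push {6}
  [9] u=1 | in {0,2,3} | out {0,2,3} | prev {} | push {0}
  [10] u=6 | in {0,2,3} | out {0,1,2,3} | prev {0,1,3} | push {4}
  [11] u=0 | in {0,2,3} | out {0,2,3} | ==
  [12] u=4 | in {0,1,2,3} | out {0,1,2,3} | ==

Converged values:
  [0] {0,2,3}
  [1] {0,2,3}
  [2] {0,2,3}
  [3] {1,3}
  [4] {0,1,2,3}
  [5] {0,1,2,3}
  [6] {0,1,2,3}
  [7] {2}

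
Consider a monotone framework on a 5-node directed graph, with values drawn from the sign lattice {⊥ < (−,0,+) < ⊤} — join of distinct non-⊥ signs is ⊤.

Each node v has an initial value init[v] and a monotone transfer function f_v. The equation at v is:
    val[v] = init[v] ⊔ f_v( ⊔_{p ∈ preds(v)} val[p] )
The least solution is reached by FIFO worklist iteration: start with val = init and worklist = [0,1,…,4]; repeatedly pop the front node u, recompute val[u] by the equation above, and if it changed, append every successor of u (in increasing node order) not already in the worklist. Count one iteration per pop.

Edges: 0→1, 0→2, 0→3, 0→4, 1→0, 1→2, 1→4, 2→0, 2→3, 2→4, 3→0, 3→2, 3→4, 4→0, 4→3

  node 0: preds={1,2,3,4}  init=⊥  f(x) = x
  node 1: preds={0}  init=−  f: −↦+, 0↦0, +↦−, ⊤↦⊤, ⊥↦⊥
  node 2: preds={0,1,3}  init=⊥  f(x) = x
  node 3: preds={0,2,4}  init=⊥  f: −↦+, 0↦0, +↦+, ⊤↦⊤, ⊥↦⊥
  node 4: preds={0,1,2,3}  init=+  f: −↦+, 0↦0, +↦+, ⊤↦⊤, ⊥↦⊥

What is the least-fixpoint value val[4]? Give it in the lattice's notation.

Iteration log — 8 steps:
  step 1. node 0  ⊔preds=⊤  new=⊤  old=⊥  +wl: 
  step 2. node 1  ⊔preds=⊤  new=⊤  old=−  +wl: 0
  step 3. node 2  ⊔preds=⊤  new=⊤  old=⊥  +wl: 
  step 4. node 3  ⊔preds=⊤  new=⊤  old=⊥  +wl: 2
  step 5. node 4  ⊔preds=⊤  new=⊤  old=+  +wl: 3
  step 6. node 0  ⊔preds=⊤  new=⊤  stable
  step 7. node 2  ⊔preds=⊤  new=⊤  stable
  step 8. node 3  ⊔preds=⊤  new=⊤  stable

Least fixpoint reached:
  node 0: ⊤
  node 1: ⊤
  node 2: ⊤
  node 3: ⊤
  node 4: ⊤

⊤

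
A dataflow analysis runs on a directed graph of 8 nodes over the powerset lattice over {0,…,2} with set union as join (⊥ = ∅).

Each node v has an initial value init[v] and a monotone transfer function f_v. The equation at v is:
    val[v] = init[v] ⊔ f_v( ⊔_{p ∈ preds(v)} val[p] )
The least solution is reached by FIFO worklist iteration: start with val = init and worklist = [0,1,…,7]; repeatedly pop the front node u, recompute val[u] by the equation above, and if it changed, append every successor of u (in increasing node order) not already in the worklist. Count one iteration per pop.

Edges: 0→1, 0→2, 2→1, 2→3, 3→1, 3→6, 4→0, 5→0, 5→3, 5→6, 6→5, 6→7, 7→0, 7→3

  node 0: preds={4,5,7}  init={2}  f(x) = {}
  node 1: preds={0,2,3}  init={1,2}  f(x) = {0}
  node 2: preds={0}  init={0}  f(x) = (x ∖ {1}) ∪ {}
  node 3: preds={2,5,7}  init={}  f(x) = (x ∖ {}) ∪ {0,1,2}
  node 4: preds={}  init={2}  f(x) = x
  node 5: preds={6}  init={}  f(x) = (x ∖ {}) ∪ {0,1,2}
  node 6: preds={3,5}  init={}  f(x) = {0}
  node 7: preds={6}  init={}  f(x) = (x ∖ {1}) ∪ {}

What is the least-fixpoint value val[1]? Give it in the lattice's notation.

Trace (12 dequeues):
  [1] u=0 | in {2} | out {2} | ==
  [2] u=1 | in {0,2} | out {0,1,2} | prev {1,2} | push {}
  [3] u=2 | in {2} | out {0,2} | prev {0} | push {1}
  [4] u=3 | in {0,2} | out {0,1,2} | prev {} | push {}
  [5] u=4 | in {} | out {2} | ==
  [6] u=5 | in {} | out {0,1,2} | prev {} | push {0,3}
  [7] u=6 | in {0,1,2} | out {0} | prev {} | push {5}
  [8] u=7 | in {0} | out {0} | prev {} | push {}
  [9] u=1 | in {0,1,2} | out {0,1,2} | ==
  [10] u=0 | in {0,1,2} | out {2} | ==
  [11] u=3 | in {0,1,2} | out {0,1,2} | ==
  [12] u=5 | in {0} | out {0,1,2} | ==

Converged values:
  [0] {2}
  [1] {0,1,2}
  [2] {0,2}
  [3] {0,1,2}
  [4] {2}
  [5] {0,1,2}
  [6] {0}
  [7] {0}

{0,1,2}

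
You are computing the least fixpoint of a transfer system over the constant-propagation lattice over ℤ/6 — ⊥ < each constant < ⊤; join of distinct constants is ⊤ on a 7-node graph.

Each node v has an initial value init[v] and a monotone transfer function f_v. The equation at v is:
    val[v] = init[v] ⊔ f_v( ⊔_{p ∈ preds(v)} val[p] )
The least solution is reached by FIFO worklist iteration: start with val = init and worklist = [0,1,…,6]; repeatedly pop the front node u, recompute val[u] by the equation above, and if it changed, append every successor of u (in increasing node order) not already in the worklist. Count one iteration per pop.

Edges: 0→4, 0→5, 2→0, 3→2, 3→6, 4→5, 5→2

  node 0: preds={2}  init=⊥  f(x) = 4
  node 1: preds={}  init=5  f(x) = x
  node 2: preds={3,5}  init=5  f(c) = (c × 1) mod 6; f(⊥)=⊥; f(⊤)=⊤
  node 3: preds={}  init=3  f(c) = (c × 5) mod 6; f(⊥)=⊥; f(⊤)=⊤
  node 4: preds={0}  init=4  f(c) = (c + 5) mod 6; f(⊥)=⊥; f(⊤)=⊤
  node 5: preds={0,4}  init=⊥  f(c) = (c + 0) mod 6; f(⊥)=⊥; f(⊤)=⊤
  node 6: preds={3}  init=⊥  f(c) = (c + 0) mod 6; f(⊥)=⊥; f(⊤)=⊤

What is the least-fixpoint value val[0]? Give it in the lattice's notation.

4

Iteration log — 9 steps:
  step 1. node 0  ⊔preds=5  new=4  old=⊥  +wl: 
  step 2. node 1  ⊔preds=⊥  new=5  stable
  step 3. node 2  ⊔preds=3  new=⊤  old=5  +wl: 0
  step 4. node 3  ⊔preds=⊥  new=3  stable
  step 5. node 4  ⊔preds=4  new=⊤  old=4  +wl: 
  step 6. node 5  ⊔preds=⊤  new=⊤  old=⊥  +wl: 2
  step 7. node 6  ⊔preds=3  new=3  old=⊥  +wl: 
  step 8. node 0  ⊔preds=⊤  new=4  stable
  step 9. node 2  ⊔preds=⊤  new=⊤  stable

Least fixpoint reached:
  node 0: 4
  node 1: 5
  node 2: ⊤
  node 3: 3
  node 4: ⊤
  node 5: ⊤
  node 6: 3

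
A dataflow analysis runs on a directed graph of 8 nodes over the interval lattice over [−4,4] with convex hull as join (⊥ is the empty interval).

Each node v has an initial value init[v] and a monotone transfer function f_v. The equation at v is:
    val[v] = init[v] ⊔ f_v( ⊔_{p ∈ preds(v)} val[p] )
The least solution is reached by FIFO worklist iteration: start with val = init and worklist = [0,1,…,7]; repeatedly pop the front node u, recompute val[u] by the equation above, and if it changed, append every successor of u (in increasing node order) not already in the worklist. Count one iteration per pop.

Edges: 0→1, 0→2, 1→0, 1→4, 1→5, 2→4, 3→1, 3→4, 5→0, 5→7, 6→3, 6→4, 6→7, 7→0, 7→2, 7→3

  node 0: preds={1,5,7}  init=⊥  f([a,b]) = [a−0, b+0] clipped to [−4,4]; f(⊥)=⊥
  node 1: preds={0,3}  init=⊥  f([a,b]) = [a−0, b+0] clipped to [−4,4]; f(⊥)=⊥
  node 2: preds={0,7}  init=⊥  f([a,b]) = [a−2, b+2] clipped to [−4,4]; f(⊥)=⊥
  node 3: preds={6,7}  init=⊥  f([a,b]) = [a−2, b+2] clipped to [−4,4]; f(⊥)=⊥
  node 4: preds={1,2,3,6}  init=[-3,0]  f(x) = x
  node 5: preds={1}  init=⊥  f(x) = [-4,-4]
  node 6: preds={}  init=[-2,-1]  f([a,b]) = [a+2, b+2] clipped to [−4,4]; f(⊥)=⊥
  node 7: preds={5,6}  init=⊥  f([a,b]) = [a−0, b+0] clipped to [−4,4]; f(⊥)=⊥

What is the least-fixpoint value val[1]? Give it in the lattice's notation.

Worklist (15 pops):
  #1 pop 0: in=⊥ → ⊥ (no change)
  #2 pop 1: in=⊥ → ⊥ (no change)
  #3 pop 2: in=⊥ → ⊥ (no change)
  #4 pop 3: in=[-2,-1] → [-4,1] (was ⊥); enqueue [1]
  #5 pop 4: in=[-4,1] → [-4,1] (was [-3,0]); enqueue []
  #6 pop 5: in=⊥ → [-4,-4] (was ⊥); enqueue [0]
  #7 pop 6: in=⊥ → [-2,-1] (no change)
  #8 pop 7: in=[-4,-1] → [-4,-1] (was ⊥); enqueue [2,3]
  #9 pop 1: in=[-4,1] → [-4,1] (was ⊥); enqueue [4,5]
  #10 pop 0: in=[-4,1] → [-4,1] (was ⊥); enqueue [1]
  #11 pop 2: in=[-4,1] → [-4,3] (was ⊥); enqueue []
  #12 pop 3: in=[-4,-1] → [-4,1] (no change)
  #13 pop 4: in=[-4,3] → [-4,3] (was [-4,1]); enqueue []
  #14 pop 5: in=[-4,1] → [-4,-4] (no change)
  #15 pop 1: in=[-4,1] → [-4,1] (no change)

Fixpoint:
  val[0] = [-4,1]
  val[1] = [-4,1]
  val[2] = [-4,3]
  val[3] = [-4,1]
  val[4] = [-4,3]
  val[5] = [-4,-4]
  val[6] = [-2,-1]
  val[7] = [-4,-1]

[-4,1]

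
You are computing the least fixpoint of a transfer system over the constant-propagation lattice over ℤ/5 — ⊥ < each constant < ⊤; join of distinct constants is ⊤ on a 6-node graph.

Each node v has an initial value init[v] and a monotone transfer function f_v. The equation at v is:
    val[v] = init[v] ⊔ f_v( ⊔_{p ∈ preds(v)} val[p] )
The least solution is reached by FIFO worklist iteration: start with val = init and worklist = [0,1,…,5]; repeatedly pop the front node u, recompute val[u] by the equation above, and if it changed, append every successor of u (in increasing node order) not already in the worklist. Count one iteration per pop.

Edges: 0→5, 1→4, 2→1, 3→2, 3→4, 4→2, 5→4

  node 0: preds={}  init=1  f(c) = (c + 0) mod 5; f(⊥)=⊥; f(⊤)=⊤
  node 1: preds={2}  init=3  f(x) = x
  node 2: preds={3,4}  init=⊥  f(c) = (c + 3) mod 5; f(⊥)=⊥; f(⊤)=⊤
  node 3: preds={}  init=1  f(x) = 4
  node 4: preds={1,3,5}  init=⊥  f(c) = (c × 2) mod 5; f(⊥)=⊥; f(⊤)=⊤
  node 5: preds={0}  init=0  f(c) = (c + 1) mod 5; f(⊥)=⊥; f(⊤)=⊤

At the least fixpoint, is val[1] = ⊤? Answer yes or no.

Trace (10 dequeues):
  [1] u=0 | in ⊥ | out 1 | ==
  [2] u=1 | in ⊥ | out 3 | ==
  [3] u=2 | in 1 | out 4 | prev ⊥ | push {1}
  [4] u=3 | in ⊥ | out ⊤ | prev 1 | push {2}
  [5] u=4 | in ⊤ | out ⊤ | prev ⊥ | push {}
  [6] u=5 | in 1 | out ⊤ | prev 0 | push {4}
  [7] u=1 | in 4 | out ⊤ | prev 3 | push {}
  [8] u=2 | in ⊤ | out ⊤ | prev 4 | push {1}
  [9] u=4 | in ⊤ | out ⊤ | ==
  [10] u=1 | in ⊤ | out ⊤ | ==

Converged values:
  [0] 1
  [1] ⊤
  [2] ⊤
  [3] ⊤
  [4] ⊤
  [5] ⊤

yes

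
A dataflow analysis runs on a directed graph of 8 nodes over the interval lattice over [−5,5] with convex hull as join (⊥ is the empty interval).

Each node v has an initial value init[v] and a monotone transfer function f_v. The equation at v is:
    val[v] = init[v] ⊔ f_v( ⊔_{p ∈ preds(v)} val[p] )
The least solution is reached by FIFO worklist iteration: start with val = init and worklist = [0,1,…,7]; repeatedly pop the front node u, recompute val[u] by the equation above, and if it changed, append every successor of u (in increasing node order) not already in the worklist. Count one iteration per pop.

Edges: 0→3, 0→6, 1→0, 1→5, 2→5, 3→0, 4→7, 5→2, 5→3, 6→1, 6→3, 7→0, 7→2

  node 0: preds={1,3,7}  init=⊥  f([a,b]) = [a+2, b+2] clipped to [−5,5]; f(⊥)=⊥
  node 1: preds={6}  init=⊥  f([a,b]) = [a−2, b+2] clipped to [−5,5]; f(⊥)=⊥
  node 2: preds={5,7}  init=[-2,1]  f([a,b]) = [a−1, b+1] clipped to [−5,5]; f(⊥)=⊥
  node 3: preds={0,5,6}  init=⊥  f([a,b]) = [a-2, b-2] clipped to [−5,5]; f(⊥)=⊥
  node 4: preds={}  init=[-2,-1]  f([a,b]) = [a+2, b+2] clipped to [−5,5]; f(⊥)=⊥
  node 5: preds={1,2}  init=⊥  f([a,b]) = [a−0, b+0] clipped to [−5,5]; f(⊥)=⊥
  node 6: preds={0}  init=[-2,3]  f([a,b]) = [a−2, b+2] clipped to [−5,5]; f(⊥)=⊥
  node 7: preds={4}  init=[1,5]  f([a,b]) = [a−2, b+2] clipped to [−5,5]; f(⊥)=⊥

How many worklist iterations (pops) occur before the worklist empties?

Iteration log — 23 steps:
  step 1. node 0  ⊔preds=[1,5]  new=[3,5]  old=⊥  +wl: 
  step 2. node 1  ⊔preds=[-2,3]  new=[-4,5]  old=⊥  +wl: 0
  step 3. node 2  ⊔preds=[1,5]  new=[-2,5]  old=[-2,1]  +wl: 
  step 4. node 3  ⊔preds=[-2,5]  new=[-4,3]  old=⊥  +wl: 
  step 5. node 4  ⊔preds=⊥  new=[-2,-1]  stable
  step 6. node 5  ⊔preds=[-4,5]  new=[-4,5]  old=⊥  +wl: 2,3
  step 7. node 6  ⊔preds=[3,5]  new=[-2,5]  old=[-2,3]  +wl: 1
  step 8. node 7  ⊔preds=[-2,-1]  new=[-4,5]  old=[1,5]  +wl: 
  step 9. node 0  ⊔preds=[-4,5]  new=[-2,5]  old=[3,5]  +wl: 6
  step 10. node 2  ⊔preds=[-4,5]  new=[-5,5]  old=[-2,5]  +wl: 5
  step 11. node 3  ⊔preds=[-4,5]  new=[-5,3]  old=[-4,3]  +wl: 0
  step 12. node 1  ⊔preds=[-2,5]  new=[-4,5]  stable
  step 13. node 6  ⊔preds=[-2,5]  new=[-4,5]  old=[-2,5]  +wl: 1,3
  step 14. node 5  ⊔preds=[-5,5]  new=[-5,5]  old=[-4,5]  +wl: 2
  step 15. node 0  ⊔preds=[-5,5]  new=[-3,5]  old=[-2,5]  +wl: 6
  step 16. node 1  ⊔preds=[-4,5]  new=[-5,5]  old=[-4,5]  +wl: 0,5
  step 17. node 3  ⊔preds=[-5,5]  new=[-5,3]  stable
  step 18. node 2  ⊔preds=[-5,5]  new=[-5,5]  stable
  step 19. node 6  ⊔preds=[-3,5]  new=[-5,5]  old=[-4,5]  +wl: 1,3
  step 20. node 0  ⊔preds=[-5,5]  new=[-3,5]  stable
  step 21. node 5  ⊔preds=[-5,5]  new=[-5,5]  stable
  step 22. node 1  ⊔preds=[-5,5]  new=[-5,5]  stable
  step 23. node 3  ⊔preds=[-5,5]  new=[-5,3]  stable

Least fixpoint reached:
  node 0: [-3,5]
  node 1: [-5,5]
  node 2: [-5,5]
  node 3: [-5,3]
  node 4: [-2,-1]
  node 5: [-5,5]
  node 6: [-5,5]
  node 7: [-4,5]

23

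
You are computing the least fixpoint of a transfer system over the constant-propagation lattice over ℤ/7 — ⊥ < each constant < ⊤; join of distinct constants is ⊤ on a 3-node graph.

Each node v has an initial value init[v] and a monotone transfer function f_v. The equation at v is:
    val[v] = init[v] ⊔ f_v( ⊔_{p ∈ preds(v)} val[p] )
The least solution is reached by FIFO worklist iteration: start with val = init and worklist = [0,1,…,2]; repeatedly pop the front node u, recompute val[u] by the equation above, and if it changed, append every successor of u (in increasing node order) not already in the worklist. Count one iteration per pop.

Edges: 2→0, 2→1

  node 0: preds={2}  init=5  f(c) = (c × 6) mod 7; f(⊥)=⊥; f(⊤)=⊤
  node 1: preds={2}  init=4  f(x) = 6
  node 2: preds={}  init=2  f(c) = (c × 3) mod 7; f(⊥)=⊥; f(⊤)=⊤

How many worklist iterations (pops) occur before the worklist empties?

Worklist (3 pops):
  #1 pop 0: in=2 → 5 (no change)
  #2 pop 1: in=2 → ⊤ (was 4); enqueue []
  #3 pop 2: in=⊥ → 2 (no change)

Fixpoint:
  val[0] = 5
  val[1] = ⊤
  val[2] = 2

3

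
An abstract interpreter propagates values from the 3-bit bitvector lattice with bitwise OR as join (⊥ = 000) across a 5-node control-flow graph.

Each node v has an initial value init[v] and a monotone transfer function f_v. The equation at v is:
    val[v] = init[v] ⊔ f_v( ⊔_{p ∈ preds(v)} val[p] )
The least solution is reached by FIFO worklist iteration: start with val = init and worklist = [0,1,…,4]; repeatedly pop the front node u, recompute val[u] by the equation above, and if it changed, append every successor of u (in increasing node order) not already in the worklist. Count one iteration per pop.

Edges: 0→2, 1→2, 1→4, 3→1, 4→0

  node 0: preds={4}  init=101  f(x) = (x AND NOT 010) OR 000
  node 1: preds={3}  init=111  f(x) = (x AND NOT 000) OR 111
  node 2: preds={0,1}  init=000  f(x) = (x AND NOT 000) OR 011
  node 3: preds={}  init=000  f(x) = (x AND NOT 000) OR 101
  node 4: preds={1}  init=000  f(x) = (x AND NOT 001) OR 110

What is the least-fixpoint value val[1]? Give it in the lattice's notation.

111

Trace (7 dequeues):
  [1] u=0 | in 000 | out 101 | ==
  [2] u=1 | in 000 | out 111 | ==
  [3] u=2 | in 111 | out 111 | prev 000 | push {}
  [4] u=3 | in 000 | out 101 | prev 000 | push {1}
  [5] u=4 | in 111 | out 110 | prev 000 | push {0}
  [6] u=1 | in 101 | out 111 | ==
  [7] u=0 | in 110 | out 101 | ==

Converged values:
  [0] 101
  [1] 111
  [2] 111
  [3] 101
  [4] 110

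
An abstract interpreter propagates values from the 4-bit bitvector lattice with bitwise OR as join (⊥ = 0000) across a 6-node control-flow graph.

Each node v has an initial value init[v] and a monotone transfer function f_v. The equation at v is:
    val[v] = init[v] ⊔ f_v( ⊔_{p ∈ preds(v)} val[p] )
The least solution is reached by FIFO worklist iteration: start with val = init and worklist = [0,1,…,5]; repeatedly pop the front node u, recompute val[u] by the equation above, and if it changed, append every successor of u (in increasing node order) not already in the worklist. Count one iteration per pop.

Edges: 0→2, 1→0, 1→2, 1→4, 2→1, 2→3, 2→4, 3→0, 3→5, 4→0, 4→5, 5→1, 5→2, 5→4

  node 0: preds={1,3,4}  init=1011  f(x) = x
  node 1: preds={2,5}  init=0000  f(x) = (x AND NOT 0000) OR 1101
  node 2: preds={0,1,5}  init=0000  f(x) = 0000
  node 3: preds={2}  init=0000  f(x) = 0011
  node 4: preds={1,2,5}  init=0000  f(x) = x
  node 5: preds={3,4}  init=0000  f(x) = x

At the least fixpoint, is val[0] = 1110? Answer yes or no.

no

Worklist (12 pops):
  #1 pop 0: in=0000 → 1011 (no change)
  #2 pop 1: in=0000 → 1101 (was 0000); enqueue [0]
  #3 pop 2: in=1111 → 0000 (no change)
  #4 pop 3: in=0000 → 0011 (was 0000); enqueue []
  #5 pop 4: in=1101 → 1101 (was 0000); enqueue []
  #6 pop 5: in=1111 → 1111 (was 0000); enqueue [1,2,4]
  #7 pop 0: in=1111 → 1111 (was 1011); enqueue []
  #8 pop 1: in=1111 → 1111 (was 1101); enqueue [0]
  #9 pop 2: in=1111 → 0000 (no change)
  #10 pop 4: in=1111 → 1111 (was 1101); enqueue [5]
  #11 pop 0: in=1111 → 1111 (no change)
  #12 pop 5: in=1111 → 1111 (no change)

Fixpoint:
  val[0] = 1111
  val[1] = 1111
  val[2] = 0000
  val[3] = 0011
  val[4] = 1111
  val[5] = 1111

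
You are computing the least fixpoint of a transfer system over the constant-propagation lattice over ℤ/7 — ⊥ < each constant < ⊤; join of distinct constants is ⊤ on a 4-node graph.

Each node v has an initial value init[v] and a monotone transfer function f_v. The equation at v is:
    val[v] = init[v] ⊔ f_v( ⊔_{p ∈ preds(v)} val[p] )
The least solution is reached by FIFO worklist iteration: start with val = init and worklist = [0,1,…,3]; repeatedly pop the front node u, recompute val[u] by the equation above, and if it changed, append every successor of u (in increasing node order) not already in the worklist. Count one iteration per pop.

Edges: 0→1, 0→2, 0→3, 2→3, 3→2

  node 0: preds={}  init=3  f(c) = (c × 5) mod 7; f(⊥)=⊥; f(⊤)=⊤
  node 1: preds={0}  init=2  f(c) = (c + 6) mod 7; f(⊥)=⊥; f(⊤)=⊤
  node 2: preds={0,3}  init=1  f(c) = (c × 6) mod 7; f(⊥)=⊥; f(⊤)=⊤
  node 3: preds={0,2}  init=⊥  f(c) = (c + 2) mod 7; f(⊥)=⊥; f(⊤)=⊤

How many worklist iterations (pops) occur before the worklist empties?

Worklist (5 pops):
  #1 pop 0: in=⊥ → 3 (no change)
  #2 pop 1: in=3 → 2 (no change)
  #3 pop 2: in=3 → ⊤ (was 1); enqueue []
  #4 pop 3: in=⊤ → ⊤ (was ⊥); enqueue [2]
  #5 pop 2: in=⊤ → ⊤ (no change)

Fixpoint:
  val[0] = 3
  val[1] = 2
  val[2] = ⊤
  val[3] = ⊤

5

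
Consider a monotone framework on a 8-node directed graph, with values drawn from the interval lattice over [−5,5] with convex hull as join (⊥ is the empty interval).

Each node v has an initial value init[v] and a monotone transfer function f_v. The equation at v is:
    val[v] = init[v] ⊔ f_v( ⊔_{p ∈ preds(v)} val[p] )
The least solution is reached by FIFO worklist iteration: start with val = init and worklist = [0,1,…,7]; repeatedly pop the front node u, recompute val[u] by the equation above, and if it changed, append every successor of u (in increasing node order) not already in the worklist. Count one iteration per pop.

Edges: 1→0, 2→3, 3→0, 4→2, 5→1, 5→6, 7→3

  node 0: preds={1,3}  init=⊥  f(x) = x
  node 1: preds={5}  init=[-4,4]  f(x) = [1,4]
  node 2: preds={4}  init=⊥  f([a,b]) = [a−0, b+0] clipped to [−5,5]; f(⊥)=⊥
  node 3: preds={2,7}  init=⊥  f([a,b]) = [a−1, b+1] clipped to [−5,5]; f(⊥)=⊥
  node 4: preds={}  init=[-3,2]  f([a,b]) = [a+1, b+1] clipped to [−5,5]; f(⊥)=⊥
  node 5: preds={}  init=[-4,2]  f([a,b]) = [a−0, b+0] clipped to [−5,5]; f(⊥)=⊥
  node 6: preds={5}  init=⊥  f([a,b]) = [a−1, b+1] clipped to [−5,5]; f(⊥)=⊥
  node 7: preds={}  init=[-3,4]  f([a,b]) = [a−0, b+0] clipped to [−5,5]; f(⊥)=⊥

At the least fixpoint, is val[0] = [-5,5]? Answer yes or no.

no

Iteration log — 9 steps:
  step 1. node 0  ⊔preds=[-4,4]  new=[-4,4]  old=⊥  +wl: 
  step 2. node 1  ⊔preds=[-4,2]  new=[-4,4]  stable
  step 3. node 2  ⊔preds=[-3,2]  new=[-3,2]  old=⊥  +wl: 
  step 4. node 3  ⊔preds=[-3,4]  new=[-4,5]  old=⊥  +wl: 0
  step 5. node 4  ⊔preds=⊥  new=[-3,2]  stable
  step 6. node 5  ⊔preds=⊥  new=[-4,2]  stable
  step 7. node 6  ⊔preds=[-4,2]  new=[-5,3]  old=⊥  +wl: 
  step 8. node 7  ⊔preds=⊥  new=[-3,4]  stable
  step 9. node 0  ⊔preds=[-4,5]  new=[-4,5]  old=[-4,4]  +wl: 

Least fixpoint reached:
  node 0: [-4,5]
  node 1: [-4,4]
  node 2: [-3,2]
  node 3: [-4,5]
  node 4: [-3,2]
  node 5: [-4,2]
  node 6: [-5,3]
  node 7: [-3,4]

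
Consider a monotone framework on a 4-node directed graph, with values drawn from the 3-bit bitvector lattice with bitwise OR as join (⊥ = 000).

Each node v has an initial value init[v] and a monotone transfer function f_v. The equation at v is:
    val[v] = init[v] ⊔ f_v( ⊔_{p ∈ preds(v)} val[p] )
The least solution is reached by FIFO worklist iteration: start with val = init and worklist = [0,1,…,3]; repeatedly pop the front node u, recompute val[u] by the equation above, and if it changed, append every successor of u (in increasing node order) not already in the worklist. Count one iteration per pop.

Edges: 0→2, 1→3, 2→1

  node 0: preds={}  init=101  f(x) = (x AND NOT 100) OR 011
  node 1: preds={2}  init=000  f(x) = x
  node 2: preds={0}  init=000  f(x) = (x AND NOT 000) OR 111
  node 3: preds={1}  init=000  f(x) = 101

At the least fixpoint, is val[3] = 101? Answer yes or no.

yes

Iteration log — 6 steps:
  step 1. node 0  ⊔preds=000  new=111  old=101  +wl: 
  step 2. node 1  ⊔preds=000  new=000  stable
  step 3. node 2  ⊔preds=111  new=111  old=000  +wl: 1
  step 4. node 3  ⊔preds=000  new=101  old=000  +wl: 
  step 5. node 1  ⊔preds=111  new=111  old=000  +wl: 3
  step 6. node 3  ⊔preds=111  new=101  stable

Least fixpoint reached:
  node 0: 111
  node 1: 111
  node 2: 111
  node 3: 101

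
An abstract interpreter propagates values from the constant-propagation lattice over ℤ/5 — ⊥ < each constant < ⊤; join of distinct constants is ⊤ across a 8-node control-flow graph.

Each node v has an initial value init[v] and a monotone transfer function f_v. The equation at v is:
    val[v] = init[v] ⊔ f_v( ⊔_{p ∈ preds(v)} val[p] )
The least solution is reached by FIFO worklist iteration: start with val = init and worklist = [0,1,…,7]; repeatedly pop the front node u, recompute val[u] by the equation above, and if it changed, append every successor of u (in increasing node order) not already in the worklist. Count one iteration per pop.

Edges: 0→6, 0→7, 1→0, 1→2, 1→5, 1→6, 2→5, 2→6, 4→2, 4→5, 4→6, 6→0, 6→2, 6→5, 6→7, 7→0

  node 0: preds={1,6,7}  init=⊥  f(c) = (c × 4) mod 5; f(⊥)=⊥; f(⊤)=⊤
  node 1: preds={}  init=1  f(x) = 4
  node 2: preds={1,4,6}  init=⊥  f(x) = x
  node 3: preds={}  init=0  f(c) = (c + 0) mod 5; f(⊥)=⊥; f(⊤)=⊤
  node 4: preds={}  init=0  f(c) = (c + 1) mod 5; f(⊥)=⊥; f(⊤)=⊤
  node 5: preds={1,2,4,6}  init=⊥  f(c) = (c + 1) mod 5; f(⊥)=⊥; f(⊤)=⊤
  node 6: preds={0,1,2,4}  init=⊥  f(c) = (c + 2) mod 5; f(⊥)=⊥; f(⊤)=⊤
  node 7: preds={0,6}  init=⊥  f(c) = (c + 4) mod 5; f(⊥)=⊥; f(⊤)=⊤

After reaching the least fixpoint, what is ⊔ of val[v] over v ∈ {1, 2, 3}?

⊤

Trace (13 dequeues):
  [1] u=0 | in 1 | out 4 | prev ⊥ | push {}
  [2] u=1 | in ⊥ | out ⊤ | prev 1 | push {0}
  [3] u=2 | in ⊤ | out ⊤ | prev ⊥ | push {}
  [4] u=3 | in ⊥ | out 0 | ==
  [5] u=4 | in ⊥ | out 0 | ==
  [6] u=5 | in ⊤ | out ⊤ | prev ⊥ | push {}
  [7] u=6 | in ⊤ | out ⊤ | prev ⊥ | push {2,5}
  [8] u=7 | in ⊤ | out ⊤ | prev ⊥ | push {}
  [9] u=0 | in ⊤ | out ⊤ | prev 4 | push {6,7}
  [10] u=2 | in ⊤ | out ⊤ | ==
  [11] u=5 | in ⊤ | out ⊤ | ==
  [12] u=6 | in ⊤ | out ⊤ | ==
  [13] u=7 | in ⊤ | out ⊤ | ==

Converged values:
  [0] ⊤
  [1] ⊤
  [2] ⊤
  [3] 0
  [4] 0
  [5] ⊤
  [6] ⊤
  [7] ⊤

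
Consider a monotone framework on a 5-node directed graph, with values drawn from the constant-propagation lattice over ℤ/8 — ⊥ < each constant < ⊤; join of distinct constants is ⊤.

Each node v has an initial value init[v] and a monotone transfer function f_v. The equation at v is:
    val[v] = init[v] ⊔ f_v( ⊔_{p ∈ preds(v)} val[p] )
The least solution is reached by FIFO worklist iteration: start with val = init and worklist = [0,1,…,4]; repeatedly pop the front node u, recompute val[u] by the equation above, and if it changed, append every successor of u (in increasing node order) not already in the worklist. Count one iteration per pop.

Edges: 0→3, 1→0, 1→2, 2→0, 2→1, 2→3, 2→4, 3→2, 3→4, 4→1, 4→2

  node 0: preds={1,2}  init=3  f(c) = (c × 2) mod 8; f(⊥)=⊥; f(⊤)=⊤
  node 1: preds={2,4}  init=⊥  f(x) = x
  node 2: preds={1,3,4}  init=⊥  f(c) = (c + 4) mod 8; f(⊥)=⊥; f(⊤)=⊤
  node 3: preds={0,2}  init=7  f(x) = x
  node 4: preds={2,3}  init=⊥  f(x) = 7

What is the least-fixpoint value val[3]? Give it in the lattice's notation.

⊤

Iteration log — 12 steps:
  step 1. node 0  ⊔preds=⊥  new=3  stable
  step 2. node 1  ⊔preds=⊥  new=⊥  stable
  step 3. node 2  ⊔preds=7  new=3  old=⊥  +wl: 0,1
  step 4. node 3  ⊔preds=3  new=⊤  old=7  +wl: 2
  step 5. node 4  ⊔preds=⊤  new=7  old=⊥  +wl: 
  step 6. node 0  ⊔preds=3  new=⊤  old=3  +wl: 3
  step 7. node 1  ⊔preds=⊤  new=⊤  old=⊥  +wl: 0
  step 8. node 2  ⊔preds=⊤  new=⊤  old=3  +wl: 1,4
  step 9. node 3  ⊔preds=⊤  new=⊤  stable
  step 10. node 0  ⊔preds=⊤  new=⊤  stable
  step 11. node 1  ⊔preds=⊤  new=⊤  stable
  step 12. node 4  ⊔preds=⊤  new=7  stable

Least fixpoint reached:
  node 0: ⊤
  node 1: ⊤
  node 2: ⊤
  node 3: ⊤
  node 4: 7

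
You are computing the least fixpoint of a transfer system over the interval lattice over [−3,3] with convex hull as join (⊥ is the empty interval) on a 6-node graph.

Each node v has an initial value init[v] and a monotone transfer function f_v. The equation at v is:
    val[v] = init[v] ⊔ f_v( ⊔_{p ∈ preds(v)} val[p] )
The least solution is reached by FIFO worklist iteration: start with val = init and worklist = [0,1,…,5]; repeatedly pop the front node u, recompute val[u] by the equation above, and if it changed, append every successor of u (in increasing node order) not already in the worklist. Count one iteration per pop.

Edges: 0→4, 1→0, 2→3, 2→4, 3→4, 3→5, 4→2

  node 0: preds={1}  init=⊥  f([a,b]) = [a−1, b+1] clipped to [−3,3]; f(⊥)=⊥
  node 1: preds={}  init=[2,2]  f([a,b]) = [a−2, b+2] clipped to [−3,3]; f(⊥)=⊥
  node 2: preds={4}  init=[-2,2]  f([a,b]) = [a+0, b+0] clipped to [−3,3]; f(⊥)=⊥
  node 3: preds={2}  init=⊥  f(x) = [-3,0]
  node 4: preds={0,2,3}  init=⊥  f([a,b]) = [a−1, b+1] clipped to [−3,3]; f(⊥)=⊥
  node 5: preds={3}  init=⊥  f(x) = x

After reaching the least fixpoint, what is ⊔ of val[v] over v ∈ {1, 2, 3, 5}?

Trace (9 dequeues):
  [1] u=0 | in [2,2] | out [1,3] | prev ⊥ | push {}
  [2] u=1 | in ⊥ | out [2,2] | ==
  [3] u=2 | in ⊥ | out [-2,2] | ==
  [4] u=3 | in [-2,2] | out [-3,0] | prev ⊥ | push {}
  [5] u=4 | in [-3,3] | out [-3,3] | prev ⊥ | push {2}
  [6] u=5 | in [-3,0] | out [-3,0] | prev ⊥ | push {}
  [7] u=2 | in [-3,3] | out [-3,3] | prev [-2,2] | push {3,4}
  [8] u=3 | in [-3,3] | out [-3,0] | ==
  [9] u=4 | in [-3,3] | out [-3,3] | ==

Converged values:
  [0] [1,3]
  [1] [2,2]
  [2] [-3,3]
  [3] [-3,0]
  [4] [-3,3]
  [5] [-3,0]

[-3,3]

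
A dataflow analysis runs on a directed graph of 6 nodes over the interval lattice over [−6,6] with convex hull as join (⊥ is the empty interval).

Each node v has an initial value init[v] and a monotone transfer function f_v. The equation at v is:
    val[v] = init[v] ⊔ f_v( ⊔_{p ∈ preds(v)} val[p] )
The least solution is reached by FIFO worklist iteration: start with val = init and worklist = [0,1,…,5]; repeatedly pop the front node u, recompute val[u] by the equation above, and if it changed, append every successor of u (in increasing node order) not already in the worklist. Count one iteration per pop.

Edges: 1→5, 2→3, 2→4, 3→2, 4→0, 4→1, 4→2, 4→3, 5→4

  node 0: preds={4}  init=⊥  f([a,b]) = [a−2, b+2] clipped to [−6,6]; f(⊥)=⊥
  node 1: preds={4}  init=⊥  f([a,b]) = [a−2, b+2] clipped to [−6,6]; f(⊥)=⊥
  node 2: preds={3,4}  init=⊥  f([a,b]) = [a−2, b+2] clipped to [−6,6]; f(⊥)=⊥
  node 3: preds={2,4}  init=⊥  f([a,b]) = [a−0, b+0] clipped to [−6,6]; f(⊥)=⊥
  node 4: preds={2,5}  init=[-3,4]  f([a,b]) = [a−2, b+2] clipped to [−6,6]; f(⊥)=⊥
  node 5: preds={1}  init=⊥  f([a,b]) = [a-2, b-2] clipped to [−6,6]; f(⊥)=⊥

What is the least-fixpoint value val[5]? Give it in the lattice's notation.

[-6,4]

Trace (13 dequeues):
  [1] u=0 | in [-3,4] | out [-5,6] | prev ⊥ | push {}
  [2] u=1 | in [-3,4] | out [-5,6] | prev ⊥ | push {}
  [3] u=2 | in [-3,4] | out [-5,6] | prev ⊥ | push {}
  [4] u=3 | in [-5,6] | out [-5,6] | prev ⊥ | push {2}
  [5] u=4 | in [-5,6] | out [-6,6] | prev [-3,4] | push {0,1,3}
  [6] u=5 | in [-5,6] | out [-6,4] | prev ⊥ | push {4}
  [7] u=2 | in [-6,6] | out [-6,6] | prev [-5,6] | push {}
  [8] u=0 | in [-6,6] | out [-6,6] | prev [-5,6] | push {}
  [9] u=1 | in [-6,6] | out [-6,6] | prev [-5,6] | push {5}
  [10] u=3 | in [-6,6] | out [-6,6] | prev [-5,6] | push {2}
  [11] u=4 | in [-6,6] | out [-6,6] | ==
  [12] u=5 | in [-6,6] | out [-6,4] | ==
  [13] u=2 | in [-6,6] | out [-6,6] | ==

Converged values:
  [0] [-6,6]
  [1] [-6,6]
  [2] [-6,6]
  [3] [-6,6]
  [4] [-6,6]
  [5] [-6,4]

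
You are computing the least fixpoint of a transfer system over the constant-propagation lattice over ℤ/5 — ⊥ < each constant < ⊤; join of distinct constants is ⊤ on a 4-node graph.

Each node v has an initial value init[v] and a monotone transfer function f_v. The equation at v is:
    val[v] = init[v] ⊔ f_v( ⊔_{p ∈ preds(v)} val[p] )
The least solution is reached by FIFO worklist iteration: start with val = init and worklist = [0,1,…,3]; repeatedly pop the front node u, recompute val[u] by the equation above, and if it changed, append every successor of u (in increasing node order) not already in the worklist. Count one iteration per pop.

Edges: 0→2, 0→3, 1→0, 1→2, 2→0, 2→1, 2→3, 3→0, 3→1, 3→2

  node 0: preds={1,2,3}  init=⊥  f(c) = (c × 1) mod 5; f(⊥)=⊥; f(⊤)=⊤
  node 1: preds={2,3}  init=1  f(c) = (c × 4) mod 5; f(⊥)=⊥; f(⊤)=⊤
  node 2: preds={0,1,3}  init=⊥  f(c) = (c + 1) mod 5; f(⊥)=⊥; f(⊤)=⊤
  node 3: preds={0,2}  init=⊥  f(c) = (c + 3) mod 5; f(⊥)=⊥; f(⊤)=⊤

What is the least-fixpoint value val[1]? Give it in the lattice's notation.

⊤

Trace (10 dequeues):
  [1] u=0 | in 1 | out 1 | prev ⊥ | push {}
  [2] u=1 | in ⊥ | out 1 | ==
  [3] u=2 | in 1 | out 2 | prev ⊥ | push {0,1}
  [4] u=3 | in ⊤ | out ⊤ | prev ⊥ | push {2}
  [5] u=0 | in ⊤ | out ⊤ | prev 1 | push {3}
  [6] u=1 | in ⊤ | out ⊤ | prev 1 | push {0}
  [7] u=2 | in ⊤ | out ⊤ | prev 2 | push {1}
  [8] u=3 | in ⊤ | out ⊤ | ==
  [9] u=0 | in ⊤ | out ⊤ | ==
  [10] u=1 | in ⊤ | out ⊤ | ==

Converged values:
  [0] ⊤
  [1] ⊤
  [2] ⊤
  [3] ⊤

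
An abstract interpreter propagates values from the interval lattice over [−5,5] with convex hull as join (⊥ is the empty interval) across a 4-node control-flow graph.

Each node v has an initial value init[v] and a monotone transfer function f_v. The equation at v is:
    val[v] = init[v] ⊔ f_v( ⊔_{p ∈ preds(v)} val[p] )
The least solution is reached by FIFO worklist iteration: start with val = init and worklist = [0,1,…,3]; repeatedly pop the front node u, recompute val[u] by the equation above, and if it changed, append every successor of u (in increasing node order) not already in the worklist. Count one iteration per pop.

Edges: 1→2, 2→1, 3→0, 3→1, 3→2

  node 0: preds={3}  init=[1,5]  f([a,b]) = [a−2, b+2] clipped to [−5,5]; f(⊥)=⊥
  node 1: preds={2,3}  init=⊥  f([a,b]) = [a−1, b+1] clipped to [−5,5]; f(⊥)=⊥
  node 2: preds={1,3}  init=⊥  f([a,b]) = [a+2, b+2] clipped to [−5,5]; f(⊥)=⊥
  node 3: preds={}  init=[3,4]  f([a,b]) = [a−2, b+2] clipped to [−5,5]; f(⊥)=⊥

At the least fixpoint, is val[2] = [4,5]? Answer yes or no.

Worklist (5 pops):
  #1 pop 0: in=[3,4] → [1,5] (no change)
  #2 pop 1: in=[3,4] → [2,5] (was ⊥); enqueue []
  #3 pop 2: in=[2,5] → [4,5] (was ⊥); enqueue [1]
  #4 pop 3: in=⊥ → [3,4] (no change)
  #5 pop 1: in=[3,5] → [2,5] (no change)

Fixpoint:
  val[0] = [1,5]
  val[1] = [2,5]
  val[2] = [4,5]
  val[3] = [3,4]

yes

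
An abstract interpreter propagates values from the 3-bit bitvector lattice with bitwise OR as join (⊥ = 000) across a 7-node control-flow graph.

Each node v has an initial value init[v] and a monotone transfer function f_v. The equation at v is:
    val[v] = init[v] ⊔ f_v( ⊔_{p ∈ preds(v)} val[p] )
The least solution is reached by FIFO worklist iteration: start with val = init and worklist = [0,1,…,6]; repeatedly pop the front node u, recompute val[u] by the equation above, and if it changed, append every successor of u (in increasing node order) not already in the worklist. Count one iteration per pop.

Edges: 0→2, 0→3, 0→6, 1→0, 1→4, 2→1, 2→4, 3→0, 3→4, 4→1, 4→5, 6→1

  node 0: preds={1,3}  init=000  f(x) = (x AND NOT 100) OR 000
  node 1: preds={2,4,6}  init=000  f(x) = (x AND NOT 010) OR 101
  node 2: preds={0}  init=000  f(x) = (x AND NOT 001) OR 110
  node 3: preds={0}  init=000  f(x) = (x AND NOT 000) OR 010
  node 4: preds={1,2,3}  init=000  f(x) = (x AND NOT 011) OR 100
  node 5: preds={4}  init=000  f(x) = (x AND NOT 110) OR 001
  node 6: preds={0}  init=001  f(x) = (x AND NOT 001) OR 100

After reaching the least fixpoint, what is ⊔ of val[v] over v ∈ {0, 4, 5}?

Trace (15 dequeues):
  [1] u=0 | in 000 | out 000 | ==
  [2] u=1 | in 001 | out 101 | prev 000 | push {0}
  [3] u=2 | in 000 | out 110 | prev 000 | push {1}
  [4] u=3 | in 000 | out 010 | prev 000 | push {}
  [5] u=4 | in 111 | out 100 | prev 000 | push {}
  [6] u=5 | in 100 | out 001 | prev 000 | push {}
  [7] u=6 | in 000 | out 101 | prev 001 | push {}
  [8] u=0 | in 111 | out 011 | prev 000 | push {2,3,6}
  [9] u=1 | in 111 | out 101 | ==
  [10] u=2 | in 011 | out 110 | ==
  [11] u=3 | in 011 | out 011 | prev 010 | push {0,4}
  [12] u=6 | in 011 | out 111 | prev 101 | push {1}
  [13] u=0 | in 111 | out 011 | ==
  [14] u=4 | in 111 | out 100 | ==
  [15] u=1 | in 111 | out 101 | ==

Converged values:
  [0] 011
  [1] 101
  [2] 110
  [3] 011
  [4] 100
  [5] 001
  [6] 111

111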